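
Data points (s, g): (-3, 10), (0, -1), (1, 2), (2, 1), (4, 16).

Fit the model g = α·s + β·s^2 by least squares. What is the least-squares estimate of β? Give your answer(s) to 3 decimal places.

From the data, Σs·s = 30, Σs·s^2 = 46, Σs^2·s^2 = 354.
Moment sums: Σs·g = 38, Σs^2·g = 352.
So AᵀA·[α, β]ᵀ = Aᵀg: [[30, 46]; [46, 354]]·[α, β]ᵀ = [38, 352]ᵀ.
Eliminating β: 354·(row 1) − 46·(row 2) gives 8504·α = 354·38 − 46·352 = -2740, so α = -685/2126.
Then β = (352 − 46·(-685/2126))/354 = 2203/2126.

β = 1.036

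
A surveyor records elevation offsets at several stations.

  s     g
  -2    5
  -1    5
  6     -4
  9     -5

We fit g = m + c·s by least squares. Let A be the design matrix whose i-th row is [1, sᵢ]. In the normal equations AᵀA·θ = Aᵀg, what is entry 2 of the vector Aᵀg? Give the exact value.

Entry 2 ↔ basis s, so (Aᵀg)_{2} = Σᵢ (s)·gᵢ = (-2)·(5) + (-1)·(5) + (6)·(-4) + (9)·(-5) = -84.

-84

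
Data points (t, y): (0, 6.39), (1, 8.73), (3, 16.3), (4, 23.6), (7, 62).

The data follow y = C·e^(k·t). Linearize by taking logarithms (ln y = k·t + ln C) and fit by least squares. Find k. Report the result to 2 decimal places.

Linearized form: ln y = k·t + ln C. From the 5 transformed points,
Sums: Σt = 15.0000, Σ(t)² = 75.0000, Σln y = 14.1010, Σt·ln y = 52.0752.
Normal system: [[75.0000, 15.0000]; [15.0000, 5]]·[k, ln C]ᵀ = [52.0752, 14.1010]ᵀ.
Solving (det = 150.0000): k = 0.32574, ln C = 1.84300.

k = 0.33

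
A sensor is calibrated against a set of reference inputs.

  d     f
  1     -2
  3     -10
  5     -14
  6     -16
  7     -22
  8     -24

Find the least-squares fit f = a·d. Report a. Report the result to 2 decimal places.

a = -2.96

Compute the Gram sums: Σd·d = 184.
Right-hand side: Σd·f = -544.
So MᵀM·[a]ᵀ = Mᵀf: [[184]]·[a]ᵀ = [-544]ᵀ.
Hence a = -544 / 184 ≈ -2.95652.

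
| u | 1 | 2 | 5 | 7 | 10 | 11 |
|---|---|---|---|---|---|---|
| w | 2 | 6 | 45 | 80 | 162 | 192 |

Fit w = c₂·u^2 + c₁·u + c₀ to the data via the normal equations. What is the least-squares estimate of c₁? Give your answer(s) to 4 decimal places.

Entries of XᵀX: Σu^2·u^2 = 27684, Σu^2·u = 2808, Σu^2 = 300, Σu·u = 300, Σu = 36, Σ1 = 6.
And Σu^2·w = 44503, Σu·w = 4531, Σw = 487.
Inverting the 3×3 Gram matrix, [c₂, c₁, c₀]ᵀ = [845/588, 1123/588, -631/294]ᵀ.

c₁ = 1.9099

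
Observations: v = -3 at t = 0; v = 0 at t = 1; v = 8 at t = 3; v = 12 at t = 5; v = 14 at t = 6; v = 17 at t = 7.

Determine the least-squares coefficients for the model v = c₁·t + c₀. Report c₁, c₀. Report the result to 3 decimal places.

c₁ = 2.822, c₀ = -2.347

From the data, Σt·t = 120, Σt = 22, Σ1 = 6.
For Xᵀv: Σt·v = 287, Σv = 48.
Normal equations: [[120, 22]; [22, 6]]·[c₁, c₀]ᵀ = [287, 48]ᵀ.
Eliminating c₀: 6·(row 1) − 22·(row 2) gives 236·c₁ = 6·287 − 22·48 = 666, so c₁ = 333/118.
Then c₀ = (48 − 22·(333/118))/6 = -277/118.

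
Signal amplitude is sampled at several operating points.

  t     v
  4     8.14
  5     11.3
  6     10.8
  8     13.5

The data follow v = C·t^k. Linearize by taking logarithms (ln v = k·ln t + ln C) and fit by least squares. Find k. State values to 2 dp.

k = 0.66

With ln vᵢ as the transformed response and ln tᵢ as the regressor:
Sums: Σln t = 6.8669, Σ(ln t)² = 12.0466, Σln v = 9.5038, Σln t·ln v = 16.4851.
Normal system: [[12.0466, 6.8669]; [6.8669, 4]]·[k, ln C]ᵀ = [16.4851, 9.5038]ᵀ.
Slope k = (n·Σln t·ln v − Σln t·Σln v)/(n·Σ(ln t)² − (Σln t)²) = (4·16.4851 − 6.8669·9.5038)/1.0316 = 0.65731; ln C = (Σln v − k·Σln t)/n = 1.24752.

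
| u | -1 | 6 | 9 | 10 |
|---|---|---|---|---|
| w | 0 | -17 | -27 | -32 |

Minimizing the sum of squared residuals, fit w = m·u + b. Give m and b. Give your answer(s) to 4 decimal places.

m = -2.8243, b = -2.0541

Normal-equation sums: Σu·u = 218, Σu = 24, Σ1 = 4.
And Σu·w = -665, Σw = -76.
So AᵀA·[m, b]ᵀ = Aᵀw: [[218, 24]; [24, 4]]·[m, b]ᵀ = [-665, -76]ᵀ.
Eliminating b: 4·(row 1) − 24·(row 2) gives 296·m = 4·(-665) − 24·(-76) = -836, so m = -209/74.
Then b = ((-76) − 24·(-209/74))/4 = -76/37.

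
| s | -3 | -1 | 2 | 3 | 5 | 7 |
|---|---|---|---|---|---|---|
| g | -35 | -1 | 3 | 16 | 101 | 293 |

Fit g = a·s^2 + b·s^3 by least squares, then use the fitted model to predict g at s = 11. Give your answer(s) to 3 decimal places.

Setting ∂/∂a … = 0 gives: 3205·a + 19963·b = 16722;  19963·a + 134797·b = 114526.
Δ = 3205·134797 − 19963² = 33503016.
a = (16722·134797 − 19963·114526)/33503016 = -4025888/4187877; b = (3205·114526 − 19963·16722)/33503016 = 4154318/4187877.
At s = 11: ĝ = (-4025888/4187877)·(121) + (4154318/4187877)·(1331) = 5042264810/4187877.

ĝ = 1204.015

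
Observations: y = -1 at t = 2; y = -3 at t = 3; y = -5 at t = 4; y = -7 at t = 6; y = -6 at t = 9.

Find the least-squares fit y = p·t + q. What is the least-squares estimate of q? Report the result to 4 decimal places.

Setting ∂/∂p … = 0 gives: 146·p + 24·q = -127;  24·p + 5·q = -22.
Δ = 146·5 − 24² = 154.
p = ((-127)·5 − 24·(-22))/154 = -107/154; q = (146·(-22) − 24·(-127))/154 = -82/77.

q = -1.0649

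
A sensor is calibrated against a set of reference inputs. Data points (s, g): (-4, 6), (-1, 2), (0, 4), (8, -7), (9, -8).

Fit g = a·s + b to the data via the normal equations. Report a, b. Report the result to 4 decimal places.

From the data, Σs·s = 162, Σs = 12, Σ1 = 5.
And Σs·g = -154, Σg = -3.
Eliminating b: 5·(row 1) − 12·(row 2) gives 666·a = 5·(-154) − 12·(-3) = -734, so a = -367/333.
Then b = ((-3) − 12·(-367/333))/5 = 227/111.

a = -1.1021, b = 2.0450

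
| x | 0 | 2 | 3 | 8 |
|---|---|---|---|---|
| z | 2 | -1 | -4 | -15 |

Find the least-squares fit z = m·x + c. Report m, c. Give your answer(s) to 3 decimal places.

m = -2.173, c = 2.561

Forming AᵀA = [[77, 13]; [13, 4]] and Aᵀz = [-134, -18]ᵀ gives AᵀA·[m, c]ᵀ = Aᵀz.
Determinant 77·4 − 13² = 139.
m = ((-134)·4 − 13·(-18))/139 = -302/139; c = (77·(-18) − 13·(-134))/139 = 356/139.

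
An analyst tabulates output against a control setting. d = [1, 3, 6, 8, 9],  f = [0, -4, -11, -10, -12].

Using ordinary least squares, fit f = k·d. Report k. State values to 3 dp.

k = -1.393

The normal system AᵀA·[k]ᵀ = Aᵀf is [[191]]·[k]ᵀ = [-266]ᵀ.
k = (-266)/191 = -1.39267.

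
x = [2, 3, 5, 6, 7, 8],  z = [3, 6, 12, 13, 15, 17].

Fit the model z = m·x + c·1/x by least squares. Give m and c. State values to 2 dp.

m = 2.23, c = -2.19

Forming MᵀM = [[187, 6]; [6, 328049/705600]] and Mᵀz = [403, 10361/840]ᵀ gives MᵀM·[m, c]ᵀ = Mᵀz.
det = 187·(328049/705600) − 6² = 35943563/705600.
m = (403·(328049/705600) − 6·(10361/840))/(35943563/705600) = 79984307/35943563; c = (187·(10361/840) − 6·403)/(35943563/705600) = -78634920/35943563.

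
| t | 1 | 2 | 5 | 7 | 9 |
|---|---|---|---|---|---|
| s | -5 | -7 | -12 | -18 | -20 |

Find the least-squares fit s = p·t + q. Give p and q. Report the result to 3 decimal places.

p = -1.951, q = -3.036

Normal-equation sums: Σt·t = 160, Σt = 24, Σ1 = 5.
And Σt·s = -385, Σs = -62.
So MᵀM·[p, q]ᵀ = Mᵀs: [[160, 24]; [24, 5]]·[p, q]ᵀ = [-385, -62]ᵀ.
Determinant 160·5 − 24² = 224.
p = ((-385)·5 − 24·(-62))/224 = -437/224; q = (160·(-62) − 24·(-385))/224 = -85/28.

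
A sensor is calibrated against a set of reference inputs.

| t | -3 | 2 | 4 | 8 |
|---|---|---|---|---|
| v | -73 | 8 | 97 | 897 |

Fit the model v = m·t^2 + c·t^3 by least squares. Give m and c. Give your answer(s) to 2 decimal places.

Entries of AᵀA: Σt^2·t^2 = 4449, Σt^2·t^3 = 33581, Σt^3·t^3 = 267033.
And Σt^2·v = 58335, Σt^3·v = 467507.
AᵀA·[m, c]ᵀ = Aᵀv becomes [[4449, 33581]; [33581, 267033]]·[m, c]ᵀ = [58335, 467507]ᵀ.
Eliminating c: 267033·(row 1) − 33581·(row 2) gives 60346256·m = 267033·58335 − 33581·467507 = -121982512, so m = -7623907/3771641.
Then c = (467507 − 33581·(-7623907/3771641))/267033 = 7561938/3771641.

m = -2.02, c = 2.00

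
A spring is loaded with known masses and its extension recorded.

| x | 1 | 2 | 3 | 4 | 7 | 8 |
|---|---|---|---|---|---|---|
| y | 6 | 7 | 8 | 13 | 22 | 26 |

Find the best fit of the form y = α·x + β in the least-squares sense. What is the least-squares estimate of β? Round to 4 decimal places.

β = 1.1845

Forming MᵀM = [[143, 25]; [25, 6]] and Mᵀy = [458, 82]ᵀ gives MᵀM·[α, β]ᵀ = Mᵀy.
Determinant 143·6 − 25² = 233.
α = (458·6 − 25·82)/233 = 698/233; β = (143·82 − 25·458)/233 = 276/233.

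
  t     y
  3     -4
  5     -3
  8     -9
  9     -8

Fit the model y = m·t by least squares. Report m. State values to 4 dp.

m = -0.9553

Entries of AᵀA: Σt·t = 179.
Right-hand side: Σt·y = -171.
m = (-171)/179 = -0.955307.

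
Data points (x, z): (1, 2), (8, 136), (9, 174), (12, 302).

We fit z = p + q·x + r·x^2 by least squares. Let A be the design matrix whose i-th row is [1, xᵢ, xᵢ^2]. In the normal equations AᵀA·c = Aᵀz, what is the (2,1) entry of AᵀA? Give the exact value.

Row 2 ↔ basis x, column 1 ↔ basis 1, so (AᵀA)_{2,1} = Σᵢ x = (1)·(1) + (8)·(1) + (9)·(1) + (12)·(1) = 30.

30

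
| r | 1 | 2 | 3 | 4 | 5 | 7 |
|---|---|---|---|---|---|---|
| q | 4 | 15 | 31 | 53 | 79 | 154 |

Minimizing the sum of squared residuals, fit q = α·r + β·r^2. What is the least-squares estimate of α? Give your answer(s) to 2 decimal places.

Compute the Gram sums: Σr·r = 104, Σr·r^2 = 568, Σr^2·r^2 = 3380.
And Σr·q = 1812, Σr^2·q = 10712.
Normal equations: [[104, 568]; [568, 3380]]·[α, β]ᵀ = [1812, 10712]ᵀ.
Determinant 104·3380 − 568² = 28896.
α = (1812·3380 − 568·10712)/28896 = 2509/1806; β = (104·10712 − 568·1812)/28896 = 2651/903.

α = 1.39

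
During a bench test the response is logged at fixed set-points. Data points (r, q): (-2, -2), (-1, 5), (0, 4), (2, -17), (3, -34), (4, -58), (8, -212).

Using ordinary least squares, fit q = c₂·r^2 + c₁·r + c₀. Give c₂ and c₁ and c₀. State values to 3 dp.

c₂ = -2.898, c₁ = -3.719, c₀ = 3.156

Normal-equation sums: Σr^2·r^2 = 4466, Σr^2·r = 602, Σr^2 = 98, Σr·r = 98, Σr = 14, Σ1 = 7.
And Σr^2·q = -14873, Σr·q = -2065, Σq = -314.
MᵀM·[c₂, c₁, c₀]ᵀ = Mᵀq becomes [[4466, 602, 98]; [602, 98, 14]; [98, 14, 7]]·[c₂, c₁, c₀]ᵀ = [-14873, -2065, -314]ᵀ.
Row-reducing yields c₂ = -1339/462, c₁ = -859/231, c₀ = 243/77.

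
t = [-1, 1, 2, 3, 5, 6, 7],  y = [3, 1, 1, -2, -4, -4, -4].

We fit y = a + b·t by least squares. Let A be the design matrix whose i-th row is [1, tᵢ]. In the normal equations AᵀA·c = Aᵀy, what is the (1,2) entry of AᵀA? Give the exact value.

23

Row 1 ↔ basis 1, column 2 ↔ basis t, so (AᵀA)_{1,2} = Σᵢ t = (1)·(-1) + (1)·(1) + (1)·(2) + (1)·(3) + (1)·(5) + (1)·(6) + (1)·(7) = 23.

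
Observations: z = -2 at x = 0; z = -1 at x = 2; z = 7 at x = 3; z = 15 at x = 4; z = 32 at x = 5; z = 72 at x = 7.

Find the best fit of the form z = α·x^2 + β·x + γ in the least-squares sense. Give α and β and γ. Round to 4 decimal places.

Forming MᵀM = [[3379, 567, 103]; [567, 103, 21]; [103, 21, 6]] and Mᵀz = [4627, 743, 123]ᵀ gives MᵀM·[α, β, γ]ᵀ = Mᵀz.
Solving the 3×3 system (Gaussian elimination) gives α = 123/62, β = -12049/3658, γ = -3709/1829.

α = 1.9839, β = -3.2939, γ = -2.0279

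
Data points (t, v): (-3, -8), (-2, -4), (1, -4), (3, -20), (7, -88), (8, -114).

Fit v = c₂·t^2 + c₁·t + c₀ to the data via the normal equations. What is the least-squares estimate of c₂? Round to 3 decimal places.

c₂ = -1.527

Sums needed: Σt^2·t^2 = 6676, Σt^2·t = 848, Σt^2 = 136, Σt·t = 136, Σt = 14, Σ1 = 6.
For Mᵀv: Σt^2·v = -11880, Σt·v = -1560, Σv = -238.
So MᵀM·[c₂, c₁, c₀]ᵀ = Mᵀv: [[6676, 848, 136]; [848, 136, 14]; [136, 14, 6]]·[c₂, c₁, c₀]ᵀ = [-11880, -1560, -238]ᵀ.
Inverting the 3×3 Gram matrix, [c₂, c₁, c₀]ᵀ = [-17126/11213, -21069/11213, -7432/11213]ᵀ.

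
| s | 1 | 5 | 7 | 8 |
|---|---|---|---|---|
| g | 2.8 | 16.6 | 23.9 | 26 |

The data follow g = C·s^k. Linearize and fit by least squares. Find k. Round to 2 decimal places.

k = 1.09

Taking logs, ln g = k·ln s + ln C, so regress ln g on ln s.
XᵀX = [[10.7009, 5.6348]; [5.6348, 4]], rhs = [17.4727, 10.2710]ᵀ  (here Σln s = 5.6348, Σ(ln s)² = 10.7009, Σln g = 10.2710, Σln s·ln g = 17.4727).
Δ = 10.7009·4 − (5.6348)² = 11.0529; k = (17.4727·4 − 5.6348·10.2710)/11.0529 = 1.08711, ln C = (10.7009·10.2710 − 5.6348·17.4727)/11.0529 = 1.03633.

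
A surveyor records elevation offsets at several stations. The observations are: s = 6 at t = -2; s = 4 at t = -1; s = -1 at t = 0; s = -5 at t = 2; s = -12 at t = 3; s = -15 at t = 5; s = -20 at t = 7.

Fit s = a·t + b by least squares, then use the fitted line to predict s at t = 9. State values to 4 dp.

The normal equations are: 92·a + 14·b = -277;  14·a + 7·b = -43.
(Σt·t = 92, Σt = 14, Σ1 = 7, Σt·s = -277, Σs = -43.)
det = 92·7 − 14² = 448.
a = ((-277)·7 − 14·(-43))/448 = -191/64; b = (92·(-43) − 14·(-277))/448 = -39/224.
At t = 9: ŝ = (-191/64)·(9) + (-39/224)·(1) = -12111/448.

ŝ = -27.0335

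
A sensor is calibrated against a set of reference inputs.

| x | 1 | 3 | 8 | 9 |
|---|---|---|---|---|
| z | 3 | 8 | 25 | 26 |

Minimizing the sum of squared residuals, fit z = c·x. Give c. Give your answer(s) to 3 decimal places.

c = 2.974

Setting ∂/∂c … = 0 gives: 155·c = 461.
Hence c = 461 / 155 ≈ 2.97419.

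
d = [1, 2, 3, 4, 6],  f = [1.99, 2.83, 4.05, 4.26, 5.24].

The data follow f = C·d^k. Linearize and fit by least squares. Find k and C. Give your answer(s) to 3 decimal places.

k = 0.553, C = 2.008

With ln fᵢ as the transformed response and ln dᵢ as the regressor:
Sums: Σln d = 4.9698, Σ(ln d)² = 6.8196, Σln f = 6.2327, Σln d·ln f = 7.2346.
Normal system: [[6.8196, 4.9698]; [4.9698, 5]]·[k, ln C]ᵀ = [7.2346, 6.2327]ᵀ.
Slope k = (n·Σln d·ln f − Σln d·Σln f)/(n·Σ(ln d)² − (Σln d)²) = (5·7.2346 − 4.9698·6.2327)/9.3990 = 0.55296; ln C = (Σln f − k·Σln d)/n = 0.69692, so C = exp(0.69692) = 2.00756.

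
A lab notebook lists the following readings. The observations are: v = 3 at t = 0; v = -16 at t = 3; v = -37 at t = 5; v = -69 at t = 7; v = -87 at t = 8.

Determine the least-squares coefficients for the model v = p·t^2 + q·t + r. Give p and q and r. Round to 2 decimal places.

p = -1.03, q = -2.97, r = 2.86

Normal-equation sums: Σt^2·t^2 = 7203, Σt^2·t = 1007, Σt^2 = 147, Σt·t = 147, Σt = 23, Σ1 = 5.
For Aᵀv: Σt^2·v = -10018, Σt·v = -1412, Σv = -206.
Normal equations: [[7203, 1007, 147]; [1007, 147, 23]; [147, 23, 5]]·[p, q, r]ᵀ = [-10018, -1412, -206]ᵀ.
Solving the 3×3 system (Gaussian elimination) gives p = -11993/11596, q = -34415/11596, r = 8287/2899.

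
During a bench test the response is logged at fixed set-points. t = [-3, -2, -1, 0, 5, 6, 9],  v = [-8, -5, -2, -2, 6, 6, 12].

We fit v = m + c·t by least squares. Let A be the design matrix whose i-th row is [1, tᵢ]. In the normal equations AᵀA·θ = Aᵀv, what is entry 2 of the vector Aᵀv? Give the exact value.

210

Entry 2 ↔ basis t, so (Aᵀv)_{2} = Σᵢ (t)·vᵢ = (-3)·(-8) + (-2)·(-5) + (-1)·(-2) + (0)·(-2) + (5)·(6) + (6)·(6) + (9)·(12) = 210.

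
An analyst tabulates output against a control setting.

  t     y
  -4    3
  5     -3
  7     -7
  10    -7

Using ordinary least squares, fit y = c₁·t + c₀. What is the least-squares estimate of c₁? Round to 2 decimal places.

MᵀM·[c₁, c₀]ᵀ = Mᵀy reads: 190·c₁ + 18·c₀ = -146;  18·c₁ + 4·c₀ = -14.
Eliminating c₀: 4·(row 1) − 18·(row 2) gives 436·c₁ = 4·(-146) − 18·(-14) = -332, so c₁ = -83/109.
Then c₀ = ((-14) − 18·(-83/109))/4 = -8/109.

c₁ = -0.76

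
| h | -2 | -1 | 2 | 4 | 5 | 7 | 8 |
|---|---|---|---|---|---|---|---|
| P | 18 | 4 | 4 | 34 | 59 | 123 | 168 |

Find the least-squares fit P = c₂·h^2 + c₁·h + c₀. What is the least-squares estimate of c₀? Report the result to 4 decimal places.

Entries of MᵀM: Σh^2·h^2 = 7411, Σh^2·h = 1043, Σh^2 = 163, Σh·h = 163, Σh = 23, Σ1 = 7.
Right-hand side: Σh^2·P = 18890, Σh·P = 2604, ΣP = 410.
Normal equations: [[7411, 1043, 163]; [1043, 163, 23]; [163, 23, 7]]·[c₂, c₁, c₀]ᵀ = [18890, 2604, 410]ᵀ.
Row-reducing yields c₂ = 2374/777, c₁ = -47/14, c₀ = -2399/1554.

c₀ = -1.5438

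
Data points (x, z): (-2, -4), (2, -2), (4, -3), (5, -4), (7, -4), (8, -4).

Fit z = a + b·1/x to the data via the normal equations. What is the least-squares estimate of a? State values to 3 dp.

Forming MᵀM = [[6, 201/280]; [201/280, 50061/78400]] and Mᵀz = [-21, -227/140]ᵀ gives MᵀM·[a, b]ᵀ = Mᵀz.
Δ = 6·(50061/78400) − (201/280)² = 51993/15680.
a = ((-21)·(50061/78400) − (201/280)·(-227/140))/(51993/15680) = -320009/86655; b = (6·(-227/140) − (201/280)·(-21))/(51993/15680) = 27944/17331.

a = -3.693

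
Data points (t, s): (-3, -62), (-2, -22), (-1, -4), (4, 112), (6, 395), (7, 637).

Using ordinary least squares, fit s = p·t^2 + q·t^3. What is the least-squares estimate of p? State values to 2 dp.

AᵀA·[p, q]ᵀ = Aᵀs reads: 4051·p + 25331·q = 46575;  25331·p + 169195·q = 312833.
(Σt^2·t^2 = 4051, Σt^2·t^3 = 25331, Σt^3·t^3 = 169195, Σt^2·s = 46575, Σt^3·s = 312833.)
Determinant 4051·169195 − 25331² = 43749384.
p = (46575·169195 − 25331·312833)/43749384 = -22057799/21874692; q = (4051·312833 − 25331·46575)/43749384 = 43747579/21874692.

p = -1.01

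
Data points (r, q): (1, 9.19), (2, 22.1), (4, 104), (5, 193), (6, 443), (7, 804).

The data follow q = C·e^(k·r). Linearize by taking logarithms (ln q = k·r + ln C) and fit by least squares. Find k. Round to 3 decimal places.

k = 0.746

Linearized form: ln q = k·r + ln C. From the 6 transformed points,
Σr = 25.0000, Σ(r)² = 131.0000, Σln q = 28.0039, Σr·ln q = 136.6889.
Equations: 131.0000·k + 25.0000·ln C = 136.6889;  25.0000·k + 6·ln C = 28.0039.
Δ = 131.0000·6 − (25.0000)² = 161.0000; k = (136.6889·6 − 25.0000·28.0039)/161.0000 = 0.74556, ln C = (131.0000·28.0039 − 25.0000·136.6889)/161.0000 = 1.56083.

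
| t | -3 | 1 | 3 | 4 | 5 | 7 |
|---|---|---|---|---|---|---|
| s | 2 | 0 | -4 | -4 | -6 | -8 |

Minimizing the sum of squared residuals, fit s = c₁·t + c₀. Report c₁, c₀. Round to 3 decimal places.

c₁ = -1.041, c₀ = -0.384

Entries of XᵀX: Σt·t = 109, Σt = 17, Σ1 = 6.
Right-hand side: Σt·s = -120, Σs = -20.
Normal equations: [[109, 17]; [17, 6]]·[c₁, c₀]ᵀ = [-120, -20]ᵀ.
Determinant 109·6 − 17² = 365.
c₁ = ((-120)·6 − 17·(-20))/365 = -76/73; c₀ = (109·(-20) − 17·(-120))/365 = -28/73.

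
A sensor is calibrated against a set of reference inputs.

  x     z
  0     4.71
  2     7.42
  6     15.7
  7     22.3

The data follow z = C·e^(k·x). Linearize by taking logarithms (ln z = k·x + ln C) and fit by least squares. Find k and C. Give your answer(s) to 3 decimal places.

k = 0.213, C = 4.736

Linearized form: ln z = k·x + ln C. From the 4 transformed points,
Over the data: Σx = 15.0000, Σ(x)² = 89.0000, Σln z = 9.4121, Σx·ln z = 42.2624.
Normal system: [[89.0000, 15.0000]; [15.0000, 4]]·[k, ln C]ᵀ = [42.2624, 9.4121]ᵀ.
Solving (det = 131.0000): k = 0.21273, ln C = 1.55528, so C = exp(1.55528) = 4.73641.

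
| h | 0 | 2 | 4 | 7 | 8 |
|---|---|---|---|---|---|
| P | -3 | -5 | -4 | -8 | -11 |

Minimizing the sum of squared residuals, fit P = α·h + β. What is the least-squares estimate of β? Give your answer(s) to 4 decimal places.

Compute the Gram sums: Σh·h = 133, Σh = 21, Σ1 = 5.
Moment sums: Σh·P = -170, ΣP = -31.
So XᵀX·[α, β]ᵀ = XᵀP: [[133, 21]; [21, 5]]·[α, β]ᵀ = [-170, -31]ᵀ.
Eliminating β: 5·(row 1) − 21·(row 2) gives 224·α = 5·(-170) − 21·(-31) = -199, so α = -199/224.
Then β = ((-31) − 21·(-199/224))/5 = -79/32.

β = -2.4688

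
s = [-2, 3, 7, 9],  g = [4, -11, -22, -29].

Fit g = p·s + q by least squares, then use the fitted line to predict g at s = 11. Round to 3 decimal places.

ĝ = -34.488

The normal equations are: 143·p + 17·q = -456;  17·p + 4·q = -58.
Eliminating q: 4·(row 1) − 17·(row 2) gives 283·p = 4·(-456) − 17·(-58) = -838, so p = -838/283.
Then q = ((-58) − 17·(-838/283))/4 = -542/283.
At s = 11: ĝ = (-838/283)·(11) + (-542/283)·(1) = -9760/283.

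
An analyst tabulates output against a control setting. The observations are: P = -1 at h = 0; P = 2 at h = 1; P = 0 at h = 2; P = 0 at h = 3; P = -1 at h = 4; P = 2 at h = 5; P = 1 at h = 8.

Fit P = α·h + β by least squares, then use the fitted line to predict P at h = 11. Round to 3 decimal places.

P̂ = 1.520

The normal equations are: 119·α + 23·β = 16;  23·α + 7·β = 3.
det = 119·7 − 23² = 304.
α = (16·7 − 23·3)/304 = 43/304; β = (119·3 − 23·16)/304 = -11/304.
At h = 11: P̂ = (43/304)·(11) + (-11/304)·(1) = 231/152.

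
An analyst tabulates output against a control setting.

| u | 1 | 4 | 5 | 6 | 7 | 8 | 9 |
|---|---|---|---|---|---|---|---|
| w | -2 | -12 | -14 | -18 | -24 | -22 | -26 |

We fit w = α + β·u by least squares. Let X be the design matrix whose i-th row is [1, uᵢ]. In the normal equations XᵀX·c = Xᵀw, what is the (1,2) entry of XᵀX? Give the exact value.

40

Row 1 ↔ basis 1, column 2 ↔ basis u, so (XᵀX)_{1,2} = Σᵢ u = (1)·(1) + (1)·(4) + (1)·(5) + (1)·(6) + (1)·(7) + (1)·(8) + (1)·(9) = 40.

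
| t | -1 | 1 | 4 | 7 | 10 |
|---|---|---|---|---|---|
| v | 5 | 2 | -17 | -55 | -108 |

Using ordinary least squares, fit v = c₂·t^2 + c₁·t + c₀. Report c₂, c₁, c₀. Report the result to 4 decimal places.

c₂ = -0.9622, c₁ = -1.6559, c₀ = 4.4916

Normal-equation sums: Σt^2·t^2 = 12659, Σt^2·t = 1407, Σt^2 = 167, Σt·t = 167, Σt = 21, Σ1 = 5.
And Σt^2·v = -13760, Σt·v = -1536, Σv = -173.
Inverting the 3×3 Gram matrix, [c₂, c₁, c₀]ᵀ = [-48211/50106, -3951/2386, 112529/25053]ᵀ.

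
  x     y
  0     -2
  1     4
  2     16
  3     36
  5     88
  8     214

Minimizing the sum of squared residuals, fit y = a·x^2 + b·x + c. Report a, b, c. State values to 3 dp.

a = 2.944, b = 3.448, c = -2.119

Compute the Gram sums: Σx^2·x^2 = 4819, Σx^2·x = 673, Σx^2 = 103, Σx·x = 103, Σx = 19, Σ1 = 6.
For Aᵀy: Σx^2·y = 16288, Σx·y = 2296, Σy = 356.
AᵀA·[a, b, c]ᵀ = Aᵀy becomes [[4819, 673, 103]; [673, 103, 19]; [103, 19, 6]]·[a, b, c]ᵀ = [16288, 2296, 356]ᵀ.
Inverting the 3×3 Gram matrix, [a, b, c]ᵀ = [3821/1298, 4475/1298, -125/59]ᵀ.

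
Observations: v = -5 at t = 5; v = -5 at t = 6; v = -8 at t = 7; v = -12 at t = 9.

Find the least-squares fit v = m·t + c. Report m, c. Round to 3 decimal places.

The normal equations are: 191·m + 27·c = -219;  27·m + 4·c = -30.
det = 191·4 − 27² = 35.
m = ((-219)·4 − 27·(-30))/35 = -66/35; c = (191·(-30) − 27·(-219))/35 = 183/35.

m = -1.886, c = 5.229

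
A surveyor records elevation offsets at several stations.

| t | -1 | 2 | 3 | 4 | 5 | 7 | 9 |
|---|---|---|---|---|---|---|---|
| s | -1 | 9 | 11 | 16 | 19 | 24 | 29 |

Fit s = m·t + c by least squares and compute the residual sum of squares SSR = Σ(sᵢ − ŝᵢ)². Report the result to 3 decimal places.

SSR = 4.786

Sums needed: Σt·t = 185, Σt = 29, Σ1 = 7.
Right-hand side: Σt·s = 640, Σs = 107.
Eliminating c: 7·(row 1) − 29·(row 2) gives 454·m = 7·640 − 29·107 = 1377, so m = 1377/454.
Then c = (107 − 29·(1377/454))/7 = 1235/454.
Residuals: -156/227, 97/454, -186/227, 521/454, 253/227, 11/227, -231/227; SSR = 2173/454.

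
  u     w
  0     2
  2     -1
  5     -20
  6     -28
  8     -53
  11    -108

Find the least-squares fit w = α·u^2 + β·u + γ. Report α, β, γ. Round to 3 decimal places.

The normal system AᵀA·[α, β, γ]ᵀ = Aᵀw is [[20674, 2192, 250]; [2192, 250, 32]; [250, 32, 6]]·[α, β, γ]ᵀ = [-17972, -1882, -208]ᵀ.
Solving the 3×3 system (Gaussian elimination) gives α = -89/91, β = 11/13, γ = 11/7.

α = -0.978, β = 0.846, γ = 1.571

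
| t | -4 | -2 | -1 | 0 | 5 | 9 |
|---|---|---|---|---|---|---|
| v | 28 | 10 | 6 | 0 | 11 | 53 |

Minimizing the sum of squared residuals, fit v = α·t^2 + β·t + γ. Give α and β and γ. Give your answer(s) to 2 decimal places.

Forming MᵀM = [[7459, 781, 127]; [781, 127, 7]; [127, 7, 6]] and Mᵀv = [5062, 394, 108]ᵀ gives MᵀM·[α, β, γ]ᵀ = Mᵀv.
Row-reducing yields α = 80141/83228, β = -239081/83228, γ = 40357/41614.

α = 0.96, β = -2.87, γ = 0.97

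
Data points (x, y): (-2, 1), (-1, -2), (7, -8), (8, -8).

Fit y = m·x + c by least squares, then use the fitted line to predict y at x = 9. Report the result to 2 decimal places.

Entries of AᵀA: Σx·x = 118, Σx = 12, Σ1 = 4.
Moment sums: Σx·y = -120, Σy = -17.
AᵀA·[m, c]ᵀ = Aᵀy becomes [[118, 12]; [12, 4]]·[m, c]ᵀ = [-120, -17]ᵀ.
Eliminating c: 4·(row 1) − 12·(row 2) gives 328·m = 4·(-120) − 12·(-17) = -276, so m = -69/82.
Then c = ((-17) − 12·(-69/82))/4 = -283/164.
At x = 9: ŷ = (-69/82)·(9) + (-283/164)·(1) = -1525/164.

ŷ = -9.30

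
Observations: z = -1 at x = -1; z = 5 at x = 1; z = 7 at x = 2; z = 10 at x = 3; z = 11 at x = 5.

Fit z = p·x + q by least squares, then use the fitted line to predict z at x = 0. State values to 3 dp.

Normal-equation sums: Σx·x = 40, Σx = 10, Σ1 = 5.
Right-hand side: Σx·z = 105, Σz = 32.
Δ = 40·5 − 10² = 100.
p = (105·5 − 10·32)/100 = 41/20; q = (40·32 − 10·105)/100 = 23/10.
At x = 0: ẑ = (41/20)·(0) + (23/10)·(1) = 23/10.

ẑ = 2.300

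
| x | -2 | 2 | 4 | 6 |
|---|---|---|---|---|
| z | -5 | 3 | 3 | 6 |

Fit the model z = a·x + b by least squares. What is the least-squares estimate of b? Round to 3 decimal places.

b = -1.571

From the data, Σx·x = 60, Σx = 10, Σ1 = 4.
For Mᵀz: Σx·z = 64, Σz = 7.
MᵀM·[a, b]ᵀ = Mᵀz becomes [[60, 10]; [10, 4]]·[a, b]ᵀ = [64, 7]ᵀ.
Eliminating b: 4·(row 1) − 10·(row 2) gives 140·a = 4·64 − 10·7 = 186, so a = 93/70.
Then b = (7 − 10·(93/70))/4 = -11/7.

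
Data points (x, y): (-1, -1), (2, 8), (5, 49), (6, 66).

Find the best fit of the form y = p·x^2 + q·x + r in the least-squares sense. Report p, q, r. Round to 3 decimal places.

Compute the Gram sums: Σx^2·x^2 = 1938, Σx^2·x = 348, Σx^2 = 66, Σx·x = 66, Σx = 12, Σ1 = 4.
Moment sums: Σx^2·y = 3632, Σx·y = 658, Σy = 122.
Solving the 3×3 system (Gaussian elimination) gives p = 53/33, q = 281/165, r = -61/55.

p = 1.606, q = 1.703, r = -1.109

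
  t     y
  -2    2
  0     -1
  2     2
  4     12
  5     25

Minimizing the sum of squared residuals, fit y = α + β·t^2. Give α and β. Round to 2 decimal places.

Compute the Gram sums: Σ1 = 5, Σt^2 = 49, Σt^2·t^2 = 913.
Moment sums: Σy = 40, Σt^2·y = 833.
Δ = 5·913 − 49² = 2164.
α = (40·913 − 49·833)/2164 = -4297/2164; β = (5·833 − 49·40)/2164 = 2205/2164.

α = -1.99, β = 1.02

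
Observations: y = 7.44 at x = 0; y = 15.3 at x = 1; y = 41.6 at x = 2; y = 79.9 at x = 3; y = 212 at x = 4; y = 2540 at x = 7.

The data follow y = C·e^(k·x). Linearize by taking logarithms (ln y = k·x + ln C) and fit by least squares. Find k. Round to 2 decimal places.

Linearized form: ln y = k·x + ln C. From the 6 transformed points,
Σx = 17.0000, Σ(x)² = 79.0000, Σln y = 26.0401, Σx·ln y = 99.6322.
Equations: 79.0000·k + 17.0000·ln C = 99.6322;  17.0000·k + 6·ln C = 26.0401.
Slope k = (n·Σx·ln y − Σx·Σln y)/(n·Σ(x)² − (Σx)²) = (6·99.6322 − 17.0000·26.0401)/185.0000 = 0.83844; ln C = (Σln y − k·Σx)/n = 1.96444.

k = 0.84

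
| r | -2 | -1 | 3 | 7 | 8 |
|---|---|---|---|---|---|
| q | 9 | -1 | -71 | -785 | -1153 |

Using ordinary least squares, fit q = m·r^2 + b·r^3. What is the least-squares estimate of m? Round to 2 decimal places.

m = -1.90

Normal-equation sums: Σr^2·r^2 = 6595, Σr^2·r^3 = 49785, Σr^3·r^3 = 380587.
Right-hand side: Σr^2·q = -112861, Σr^3·q = -861579.
Eliminating b: 380587·(row 1) − 49785·(row 2) gives 31425040·m = 380587·(-112861) − 49785·(-861579) = -59718892, so m = -14929723/7856260.
Then b = ((-861579) − 49785·(-14929723/7856260))/380587 = -3166431/1571252.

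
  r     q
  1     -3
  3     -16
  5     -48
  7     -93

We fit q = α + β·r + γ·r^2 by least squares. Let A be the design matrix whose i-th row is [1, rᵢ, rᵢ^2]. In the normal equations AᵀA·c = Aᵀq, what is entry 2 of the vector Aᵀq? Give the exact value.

-942

Entry 2 ↔ basis r, so (Aᵀq)_{2} = Σᵢ (r)·qᵢ = (1)·(-3) + (3)·(-16) + (5)·(-48) + (7)·(-93) = -942.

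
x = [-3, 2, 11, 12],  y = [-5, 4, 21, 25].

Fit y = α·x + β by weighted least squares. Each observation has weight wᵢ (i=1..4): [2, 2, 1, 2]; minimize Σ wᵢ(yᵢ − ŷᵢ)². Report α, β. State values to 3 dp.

α = 1.974, β = 0.549

The normal equations are: 435·α + 33·β = 877;  33·α + 7·β = 69.
(Σwᵢ·x·x = 435, Σwᵢ·x = 33, Σwᵢ·1 = 7, Σwᵢ·x·y = 877, Σwᵢ·y = 69.)
Eliminating β: 7·(row 1) − 33·(row 2) gives 1956·α = 7·877 − 33·69 = 3862, so α = 1931/978.
Then β = (69 − 33·(1931/978))/7 = 179/326.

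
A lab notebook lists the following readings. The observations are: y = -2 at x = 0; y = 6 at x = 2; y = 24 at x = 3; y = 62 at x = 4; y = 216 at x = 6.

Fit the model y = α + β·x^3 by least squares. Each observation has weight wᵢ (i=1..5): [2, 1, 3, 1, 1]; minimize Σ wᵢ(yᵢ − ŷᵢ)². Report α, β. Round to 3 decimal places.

α = -2.634, β = 1.011

The normal system MᵀWM·[α, β]ᵀ = MᵀWy is [[8, 369]; [369, 53003]]·[α, β]ᵀ = [352, 52616]ᵀ.
Eliminating β: 53003·(row 1) − 369·(row 2) gives 287863·α = 53003·352 − 369·52616 = -758248, so α = -758248/287863.
Then β = (52616 − 369·(-758248/287863))/53003 = 291040/287863.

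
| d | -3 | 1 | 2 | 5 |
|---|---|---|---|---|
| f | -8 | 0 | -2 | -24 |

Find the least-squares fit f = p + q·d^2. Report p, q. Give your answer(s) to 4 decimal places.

Compute the Gram sums: Σ1 = 4, Σd^2 = 39, Σd^2·d^2 = 723.
Right-hand side: Σf = -34, Σd^2·f = -680.
AᵀA·[p, q]ᵀ = Aᵀf becomes [[4, 39]; [39, 723]]·[p, q]ᵀ = [-34, -680]ᵀ.
det = 4·723 − 39² = 1371.
p = ((-34)·723 − 39·(-680))/1371 = 646/457; q = (4·(-680) − 39·(-34))/1371 = -1394/1371.

p = 1.4136, q = -1.0168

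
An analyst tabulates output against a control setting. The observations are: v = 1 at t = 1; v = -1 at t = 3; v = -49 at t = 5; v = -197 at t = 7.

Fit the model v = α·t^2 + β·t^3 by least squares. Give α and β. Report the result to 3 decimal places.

Forming XᵀX = [[3108, 20176]; [20176, 134004]] and Xᵀv = [-10886, -73722]ᵀ gives XᵀX·[α, β]ᵀ = Xᵀv.
Determinant 3108·134004 − 20176² = 9413456.
α = ((-10886)·134004 − 20176·(-73722))/9413456 = 275457/90514; β = (3108·(-73722) − 20176·(-10886))/9413456 = -1186505/1176682.

α = 3.043, β = -1.008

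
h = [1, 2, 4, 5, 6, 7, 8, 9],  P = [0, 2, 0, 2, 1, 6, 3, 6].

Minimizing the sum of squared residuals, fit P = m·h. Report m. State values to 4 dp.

Normal-equation sums: Σh·h = 276.
And Σh·P = 140.
So XᵀX·[m]ᵀ = XᵀP: [[276]]·[m]ᵀ = [140]ᵀ.
Hence m = 140 / 276 ≈ 0.507246.

m = 0.5072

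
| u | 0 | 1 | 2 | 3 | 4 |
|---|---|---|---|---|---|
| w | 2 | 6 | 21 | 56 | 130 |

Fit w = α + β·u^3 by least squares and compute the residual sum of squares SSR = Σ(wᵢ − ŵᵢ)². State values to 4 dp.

SSR = 6.1052

Forming MᵀM = [[5, 100]; [100, 4890]] and Mᵀw = [215, 10006]ᵀ gives MᵀM·[α, β]ᵀ = Mᵀw.
Δ = 5·4890 − 100² = 14450.
α = (215·4890 − 100·10006)/14450 = 1015/289; β = (5·10006 − 100·215)/14450 = 2853/1445.
Residuals: -437/289, 742/1445, 2446/1445, -1186/1445, 183/1445; SSR = 8822/1445.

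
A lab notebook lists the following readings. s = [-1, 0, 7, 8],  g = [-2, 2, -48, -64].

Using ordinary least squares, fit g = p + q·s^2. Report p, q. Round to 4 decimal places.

p = 0.5789, q = -1.0028

With design matrix M, MᵀM = [[4, 114]; [114, 6498]] and Mᵀg = [-112, -6450]ᵀ.
det = 4·6498 − 114² = 12996.
p = ((-112)·6498 − 114·(-6450))/12996 = 11/19; q = (4·(-6450) − 114·(-112))/12996 = -362/361.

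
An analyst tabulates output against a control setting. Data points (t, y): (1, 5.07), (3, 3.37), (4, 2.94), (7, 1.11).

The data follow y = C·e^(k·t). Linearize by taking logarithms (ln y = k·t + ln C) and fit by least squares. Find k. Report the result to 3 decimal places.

k = -0.254

Linearized form: ln y = k·t + ln C. From the 4 transformed points,
XᵀX = [[75.0000, 15.0000]; [15.0000, 4]], rhs = [10.3122, 4.0210]ᵀ  (here Σt = 15.0000, Σ(t)² = 75.0000, Σln y = 4.0210, Σt·ln y = 10.3122).
Δ = 75.0000·4 − (15.0000)² = 75.0000; k = (10.3122·4 − 15.0000·4.0210)/75.0000 = -0.25422, ln C = (75.0000·4.0210 − 15.0000·10.3122)/75.0000 = 1.95858.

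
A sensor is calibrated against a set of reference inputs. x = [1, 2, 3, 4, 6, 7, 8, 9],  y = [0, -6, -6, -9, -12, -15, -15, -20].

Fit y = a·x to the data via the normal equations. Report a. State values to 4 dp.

Forming AᵀA = [[260]] and Aᵀy = [-543]ᵀ gives AᵀA·[a]ᵀ = Aᵀy.
Hence a = -543 / 260 ≈ -2.08846.

a = -2.0885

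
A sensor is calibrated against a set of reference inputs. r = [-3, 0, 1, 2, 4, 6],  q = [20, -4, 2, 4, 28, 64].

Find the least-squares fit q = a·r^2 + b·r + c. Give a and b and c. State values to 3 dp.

Normal-equation sums: Σr^2·r^2 = 1650, Σr^2·r = 262, Σr^2 = 66, Σr·r = 66, Σr = 10, Σ1 = 6.
Right-hand side: Σr^2·q = 2950, Σr·q = 446, Σq = 114.
Inverting the 3×3 Gram matrix, [a, b, c]ᵀ = [8392/4215, -1328/1405, -5587/4215]ᵀ.

a = 1.991, b = -0.945, c = -1.326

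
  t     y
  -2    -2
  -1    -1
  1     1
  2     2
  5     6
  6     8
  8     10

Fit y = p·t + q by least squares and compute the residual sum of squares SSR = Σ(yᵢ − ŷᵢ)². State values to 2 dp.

The normal system MᵀM·[p, q]ᵀ = Mᵀy is [[135, 19]; [19, 7]]·[p, q]ᵀ = [168, 24]ᵀ.
det = 135·7 − 19² = 584.
p = (168·7 − 19·24)/584 = 90/73; q = (135·24 − 19·168)/584 = 6/73.
Residuals: 28/73, 11/73, -23/73, -40/73, -18/73, 38/73, 4/73; SSR = 66/73.

SSR = 0.90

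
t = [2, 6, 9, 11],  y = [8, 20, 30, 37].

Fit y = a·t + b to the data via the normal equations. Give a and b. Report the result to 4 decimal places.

Entries of XᵀX: Σt·t = 242, Σt = 28, Σ1 = 4.
For Xᵀy: Σt·y = 813, Σy = 95.
Eliminating b: 4·(row 1) − 28·(row 2) gives 184·a = 4·813 − 28·95 = 592, so a = 74/23.
Then b = (95 − 28·(74/23))/4 = 113/92.

a = 3.2174, b = 1.2283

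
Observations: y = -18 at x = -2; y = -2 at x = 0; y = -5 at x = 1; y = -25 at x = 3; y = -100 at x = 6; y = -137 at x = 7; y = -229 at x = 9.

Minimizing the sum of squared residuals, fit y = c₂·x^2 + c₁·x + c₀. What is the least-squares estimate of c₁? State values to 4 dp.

Entries of AᵀA: Σx^2·x^2 = 10356, Σx^2·x = 1308, Σx^2 = 180, Σx·x = 180, Σx = 24, Σ1 = 7.
Right-hand side: Σx^2·y = -29164, Σx·y = -3664, Σy = -516.
Inverting the 3×3 Gram matrix, [c₂, c₁, c₀]ᵀ = [-35603/12012, 1445/924, -409/143]ᵀ.

c₁ = 1.5639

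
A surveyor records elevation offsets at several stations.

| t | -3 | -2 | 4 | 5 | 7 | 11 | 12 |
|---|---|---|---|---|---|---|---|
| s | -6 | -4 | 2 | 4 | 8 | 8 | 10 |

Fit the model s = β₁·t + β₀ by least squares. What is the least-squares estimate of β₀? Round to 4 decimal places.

Compute the Gram sums: Σt·t = 368, Σt = 34, Σ1 = 7.
And Σt·s = 318, Σs = 22.
Eliminating β₀: 7·(row 1) − 34·(row 2) gives 1420·β₁ = 7·318 − 34·22 = 1478, so β₁ = 739/710.
Then β₀ = (22 − 34·(739/710))/7 = -679/355.

β₀ = -1.9127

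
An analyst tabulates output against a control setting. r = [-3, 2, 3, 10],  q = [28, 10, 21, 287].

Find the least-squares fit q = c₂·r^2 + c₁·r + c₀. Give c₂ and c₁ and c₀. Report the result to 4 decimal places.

c₂ = 2.9797, c₁ = -0.9530, c₀ = -1.5214

With design matrix A, AᵀA = [[10178, 1008, 122]; [1008, 122, 12]; [122, 12, 4]] and Aᵀq = [29181, 2869, 346]ᵀ.
Solving the 3×3 system (Gaussian elimination) gives c₂ = 213253/71569, c₁ = -136409/143138, c₀ = -217769/143138.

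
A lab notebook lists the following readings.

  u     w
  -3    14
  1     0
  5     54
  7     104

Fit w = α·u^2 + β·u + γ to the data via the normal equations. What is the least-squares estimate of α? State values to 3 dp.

α = 2.065

Forming AᵀA = [[3108, 442, 84]; [442, 84, 10]; [84, 10, 4]] and Aᵀw = [6572, 956, 172]ᵀ gives AᵀA·[α, β, γ]ᵀ = Aᵀw.
Solving the 3×3 system (Gaussian elimination) gives α = 411/199, β = 158/199, γ = -469/199.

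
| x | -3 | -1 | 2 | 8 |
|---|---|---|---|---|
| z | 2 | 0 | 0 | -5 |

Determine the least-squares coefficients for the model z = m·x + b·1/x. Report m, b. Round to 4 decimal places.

Sums needed: Σx·x = 78, Σx·1/x = 4, Σ1/x·1/x = 793/576.
For Aᵀz: Σx·z = -46, Σ1/x·z = -31/24.
AᵀA·[m, b]ᵀ = Aᵀz becomes [[78, 4]; [4, 793/576]]·[m, b]ᵀ = [-46, -31/24]ᵀ.
Δ = 78·(793/576) − 4² = 8773/96.
m = ((-46)·(793/576) − 4·(-31/24))/(8773/96) = -16751/26319; b = (78·(-31/24) − 4·(-46))/(8773/96) = 7992/8773.

m = -0.6365, b = 0.9110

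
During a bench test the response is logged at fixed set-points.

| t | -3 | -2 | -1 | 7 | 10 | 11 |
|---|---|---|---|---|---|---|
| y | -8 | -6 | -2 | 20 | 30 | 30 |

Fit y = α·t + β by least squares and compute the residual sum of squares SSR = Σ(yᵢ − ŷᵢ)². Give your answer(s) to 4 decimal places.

SSR = 4.7213

Entries of AᵀA: Σt·t = 284, Σt = 22, Σ1 = 6.
And Σt·y = 808, Σy = 64.
AᵀA·[α, β]ᵀ = Aᵀy becomes [[284, 22]; [22, 6]]·[α, β]ᵀ = [808, 64]ᵀ.
det = 284·6 − 22² = 1220.
α = (808·6 − 22·64)/1220 = 172/61; β = (284·64 − 22·808)/1220 = 20/61.
Residuals: 8/61, -42/61, 30/61, -4/61, 90/61, -82/61; SSR = 288/61.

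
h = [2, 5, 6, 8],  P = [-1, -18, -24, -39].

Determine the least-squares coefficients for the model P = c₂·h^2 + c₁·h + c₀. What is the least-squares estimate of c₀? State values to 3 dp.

c₀ = 7.600

With design matrix X, XᵀX = [[6033, 861, 129]; [861, 129, 21]; [129, 21, 4]] and XᵀP = [-3814, -548, -82]ᵀ.
Row-reducing yields c₂ = -1/4, c₁ = -229/60, c₀ = 38/5.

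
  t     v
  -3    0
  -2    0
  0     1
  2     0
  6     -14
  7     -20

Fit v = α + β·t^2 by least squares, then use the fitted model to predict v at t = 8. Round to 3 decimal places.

Entries of MᵀM: Σ1 = 6, Σt^2 = 102, Σt^2·t^2 = 3810.
Moment sums: Σv = -33, Σt^2·v = -1484.
Normal equations: [[6, 102]; [102, 3810]]·[α, β]ᵀ = [-33, -1484]ᵀ.
Determinant 6·3810 − 102² = 12456.
α = ((-33)·3810 − 102·(-1484))/12456 = 4273/2076; β = (6·(-1484) − 102·(-33))/12456 = -923/2076.
At t = 8: v̂ = (4273/2076)·(1) + (-923/2076)·(64) = -54799/2076.

v̂ = -26.396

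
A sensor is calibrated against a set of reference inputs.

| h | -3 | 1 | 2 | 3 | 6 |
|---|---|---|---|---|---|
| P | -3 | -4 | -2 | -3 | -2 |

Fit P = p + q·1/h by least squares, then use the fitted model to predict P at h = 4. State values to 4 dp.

P̂ = -2.7412

Normal-equation sums: Σ1 = 5, Σ1/h = 5/3, Σ1/h·1/h = 3/2.
Moment sums: ΣP = -14, Σ1/h·P = -16/3.
AᵀA·[p, q]ᵀ = AᵀP becomes [[5, 5/3]; [5/3, 3/2]]·[p, q]ᵀ = [-14, -16/3]ᵀ.
Determinant 5·(3/2) − (5/3)² = 85/18.
p = ((-14)·(3/2) − (5/3)·(-16/3))/(85/18) = -218/85; q = (5·(-16/3) − (5/3)·(-14))/(85/18) = -12/17.
At h = 4: P̂ = (-218/85)·(1) + (-12/17)·(1/4) = -233/85.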